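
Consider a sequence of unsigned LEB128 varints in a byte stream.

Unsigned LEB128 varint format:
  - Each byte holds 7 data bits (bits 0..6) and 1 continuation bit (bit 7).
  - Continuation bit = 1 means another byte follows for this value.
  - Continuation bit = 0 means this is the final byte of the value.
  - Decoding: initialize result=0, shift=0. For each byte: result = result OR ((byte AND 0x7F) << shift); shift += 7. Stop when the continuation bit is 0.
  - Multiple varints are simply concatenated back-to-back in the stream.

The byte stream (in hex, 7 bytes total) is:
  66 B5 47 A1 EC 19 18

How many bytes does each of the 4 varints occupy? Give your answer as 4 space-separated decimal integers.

  byte[0]=0x66 cont=0 payload=0x66=102: acc |= 102<<0 -> acc=102 shift=7 [end]
Varint 1: bytes[0:1] = 66 -> value 102 (1 byte(s))
  byte[1]=0xB5 cont=1 payload=0x35=53: acc |= 53<<0 -> acc=53 shift=7
  byte[2]=0x47 cont=0 payload=0x47=71: acc |= 71<<7 -> acc=9141 shift=14 [end]
Varint 2: bytes[1:3] = B5 47 -> value 9141 (2 byte(s))
  byte[3]=0xA1 cont=1 payload=0x21=33: acc |= 33<<0 -> acc=33 shift=7
  byte[4]=0xEC cont=1 payload=0x6C=108: acc |= 108<<7 -> acc=13857 shift=14
  byte[5]=0x19 cont=0 payload=0x19=25: acc |= 25<<14 -> acc=423457 shift=21 [end]
Varint 3: bytes[3:6] = A1 EC 19 -> value 423457 (3 byte(s))
  byte[6]=0x18 cont=0 payload=0x18=24: acc |= 24<<0 -> acc=24 shift=7 [end]
Varint 4: bytes[6:7] = 18 -> value 24 (1 byte(s))

Answer: 1 2 3 1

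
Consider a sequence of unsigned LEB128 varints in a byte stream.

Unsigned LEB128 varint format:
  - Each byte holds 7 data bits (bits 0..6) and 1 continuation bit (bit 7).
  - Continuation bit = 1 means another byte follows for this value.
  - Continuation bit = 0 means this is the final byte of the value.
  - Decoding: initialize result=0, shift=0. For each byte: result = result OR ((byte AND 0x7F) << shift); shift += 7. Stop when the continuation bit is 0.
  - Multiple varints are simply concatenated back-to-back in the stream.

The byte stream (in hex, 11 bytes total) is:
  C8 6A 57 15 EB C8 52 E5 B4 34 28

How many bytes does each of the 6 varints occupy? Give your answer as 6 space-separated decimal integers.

Answer: 2 1 1 3 3 1

Derivation:
  byte[0]=0xC8 cont=1 payload=0x48=72: acc |= 72<<0 -> acc=72 shift=7
  byte[1]=0x6A cont=0 payload=0x6A=106: acc |= 106<<7 -> acc=13640 shift=14 [end]
Varint 1: bytes[0:2] = C8 6A -> value 13640 (2 byte(s))
  byte[2]=0x57 cont=0 payload=0x57=87: acc |= 87<<0 -> acc=87 shift=7 [end]
Varint 2: bytes[2:3] = 57 -> value 87 (1 byte(s))
  byte[3]=0x15 cont=0 payload=0x15=21: acc |= 21<<0 -> acc=21 shift=7 [end]
Varint 3: bytes[3:4] = 15 -> value 21 (1 byte(s))
  byte[4]=0xEB cont=1 payload=0x6B=107: acc |= 107<<0 -> acc=107 shift=7
  byte[5]=0xC8 cont=1 payload=0x48=72: acc |= 72<<7 -> acc=9323 shift=14
  byte[6]=0x52 cont=0 payload=0x52=82: acc |= 82<<14 -> acc=1352811 shift=21 [end]
Varint 4: bytes[4:7] = EB C8 52 -> value 1352811 (3 byte(s))
  byte[7]=0xE5 cont=1 payload=0x65=101: acc |= 101<<0 -> acc=101 shift=7
  byte[8]=0xB4 cont=1 payload=0x34=52: acc |= 52<<7 -> acc=6757 shift=14
  byte[9]=0x34 cont=0 payload=0x34=52: acc |= 52<<14 -> acc=858725 shift=21 [end]
Varint 5: bytes[7:10] = E5 B4 34 -> value 858725 (3 byte(s))
  byte[10]=0x28 cont=0 payload=0x28=40: acc |= 40<<0 -> acc=40 shift=7 [end]
Varint 6: bytes[10:11] = 28 -> value 40 (1 byte(s))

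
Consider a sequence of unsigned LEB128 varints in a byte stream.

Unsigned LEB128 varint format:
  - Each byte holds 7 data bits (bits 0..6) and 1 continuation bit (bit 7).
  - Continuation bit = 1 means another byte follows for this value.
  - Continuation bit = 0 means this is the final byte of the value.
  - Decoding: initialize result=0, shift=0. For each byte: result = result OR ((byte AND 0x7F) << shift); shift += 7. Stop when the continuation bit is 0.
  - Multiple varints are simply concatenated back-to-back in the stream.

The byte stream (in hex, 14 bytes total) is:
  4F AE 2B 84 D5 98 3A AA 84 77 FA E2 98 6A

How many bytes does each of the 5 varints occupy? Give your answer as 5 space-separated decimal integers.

  byte[0]=0x4F cont=0 payload=0x4F=79: acc |= 79<<0 -> acc=79 shift=7 [end]
Varint 1: bytes[0:1] = 4F -> value 79 (1 byte(s))
  byte[1]=0xAE cont=1 payload=0x2E=46: acc |= 46<<0 -> acc=46 shift=7
  byte[2]=0x2B cont=0 payload=0x2B=43: acc |= 43<<7 -> acc=5550 shift=14 [end]
Varint 2: bytes[1:3] = AE 2B -> value 5550 (2 byte(s))
  byte[3]=0x84 cont=1 payload=0x04=4: acc |= 4<<0 -> acc=4 shift=7
  byte[4]=0xD5 cont=1 payload=0x55=85: acc |= 85<<7 -> acc=10884 shift=14
  byte[5]=0x98 cont=1 payload=0x18=24: acc |= 24<<14 -> acc=404100 shift=21
  byte[6]=0x3A cont=0 payload=0x3A=58: acc |= 58<<21 -> acc=122038916 shift=28 [end]
Varint 3: bytes[3:7] = 84 D5 98 3A -> value 122038916 (4 byte(s))
  byte[7]=0xAA cont=1 payload=0x2A=42: acc |= 42<<0 -> acc=42 shift=7
  byte[8]=0x84 cont=1 payload=0x04=4: acc |= 4<<7 -> acc=554 shift=14
  byte[9]=0x77 cont=0 payload=0x77=119: acc |= 119<<14 -> acc=1950250 shift=21 [end]
Varint 4: bytes[7:10] = AA 84 77 -> value 1950250 (3 byte(s))
  byte[10]=0xFA cont=1 payload=0x7A=122: acc |= 122<<0 -> acc=122 shift=7
  byte[11]=0xE2 cont=1 payload=0x62=98: acc |= 98<<7 -> acc=12666 shift=14
  byte[12]=0x98 cont=1 payload=0x18=24: acc |= 24<<14 -> acc=405882 shift=21
  byte[13]=0x6A cont=0 payload=0x6A=106: acc |= 106<<21 -> acc=222703994 shift=28 [end]
Varint 5: bytes[10:14] = FA E2 98 6A -> value 222703994 (4 byte(s))

Answer: 1 2 4 3 4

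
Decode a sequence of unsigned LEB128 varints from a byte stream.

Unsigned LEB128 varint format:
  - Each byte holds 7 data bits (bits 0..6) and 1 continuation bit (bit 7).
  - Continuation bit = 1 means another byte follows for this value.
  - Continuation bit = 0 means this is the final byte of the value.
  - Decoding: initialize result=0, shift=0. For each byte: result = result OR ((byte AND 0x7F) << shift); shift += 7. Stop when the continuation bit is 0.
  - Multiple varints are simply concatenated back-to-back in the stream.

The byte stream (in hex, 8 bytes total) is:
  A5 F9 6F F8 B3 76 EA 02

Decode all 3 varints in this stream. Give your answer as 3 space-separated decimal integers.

  byte[0]=0xA5 cont=1 payload=0x25=37: acc |= 37<<0 -> acc=37 shift=7
  byte[1]=0xF9 cont=1 payload=0x79=121: acc |= 121<<7 -> acc=15525 shift=14
  byte[2]=0x6F cont=0 payload=0x6F=111: acc |= 111<<14 -> acc=1834149 shift=21 [end]
Varint 1: bytes[0:3] = A5 F9 6F -> value 1834149 (3 byte(s))
  byte[3]=0xF8 cont=1 payload=0x78=120: acc |= 120<<0 -> acc=120 shift=7
  byte[4]=0xB3 cont=1 payload=0x33=51: acc |= 51<<7 -> acc=6648 shift=14
  byte[5]=0x76 cont=0 payload=0x76=118: acc |= 118<<14 -> acc=1939960 shift=21 [end]
Varint 2: bytes[3:6] = F8 B3 76 -> value 1939960 (3 byte(s))
  byte[6]=0xEA cont=1 payload=0x6A=106: acc |= 106<<0 -> acc=106 shift=7
  byte[7]=0x02 cont=0 payload=0x02=2: acc |= 2<<7 -> acc=362 shift=14 [end]
Varint 3: bytes[6:8] = EA 02 -> value 362 (2 byte(s))

Answer: 1834149 1939960 362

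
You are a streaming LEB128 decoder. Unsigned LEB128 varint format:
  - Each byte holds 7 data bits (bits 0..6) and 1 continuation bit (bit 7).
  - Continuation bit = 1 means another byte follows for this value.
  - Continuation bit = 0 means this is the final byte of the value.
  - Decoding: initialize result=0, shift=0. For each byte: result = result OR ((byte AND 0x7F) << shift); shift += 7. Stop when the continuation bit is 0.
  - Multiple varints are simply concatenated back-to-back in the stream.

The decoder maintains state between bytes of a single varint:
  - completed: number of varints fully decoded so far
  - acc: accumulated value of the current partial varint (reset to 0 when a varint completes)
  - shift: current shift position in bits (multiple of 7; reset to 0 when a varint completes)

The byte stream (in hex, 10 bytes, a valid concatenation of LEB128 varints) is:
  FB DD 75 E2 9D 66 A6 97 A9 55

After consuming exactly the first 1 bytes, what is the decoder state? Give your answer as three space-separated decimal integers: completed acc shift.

byte[0]=0xFB cont=1 payload=0x7B: acc |= 123<<0 -> completed=0 acc=123 shift=7

Answer: 0 123 7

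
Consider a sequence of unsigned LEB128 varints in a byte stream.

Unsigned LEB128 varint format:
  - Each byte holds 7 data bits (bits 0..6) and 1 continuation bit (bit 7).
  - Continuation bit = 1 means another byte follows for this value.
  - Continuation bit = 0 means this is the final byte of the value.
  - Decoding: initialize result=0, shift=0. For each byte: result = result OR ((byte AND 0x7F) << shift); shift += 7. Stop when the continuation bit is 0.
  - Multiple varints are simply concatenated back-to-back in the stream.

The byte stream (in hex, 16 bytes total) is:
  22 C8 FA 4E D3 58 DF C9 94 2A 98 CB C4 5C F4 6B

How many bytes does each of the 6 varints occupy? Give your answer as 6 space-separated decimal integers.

Answer: 1 3 2 4 4 2

Derivation:
  byte[0]=0x22 cont=0 payload=0x22=34: acc |= 34<<0 -> acc=34 shift=7 [end]
Varint 1: bytes[0:1] = 22 -> value 34 (1 byte(s))
  byte[1]=0xC8 cont=1 payload=0x48=72: acc |= 72<<0 -> acc=72 shift=7
  byte[2]=0xFA cont=1 payload=0x7A=122: acc |= 122<<7 -> acc=15688 shift=14
  byte[3]=0x4E cont=0 payload=0x4E=78: acc |= 78<<14 -> acc=1293640 shift=21 [end]
Varint 2: bytes[1:4] = C8 FA 4E -> value 1293640 (3 byte(s))
  byte[4]=0xD3 cont=1 payload=0x53=83: acc |= 83<<0 -> acc=83 shift=7
  byte[5]=0x58 cont=0 payload=0x58=88: acc |= 88<<7 -> acc=11347 shift=14 [end]
Varint 3: bytes[4:6] = D3 58 -> value 11347 (2 byte(s))
  byte[6]=0xDF cont=1 payload=0x5F=95: acc |= 95<<0 -> acc=95 shift=7
  byte[7]=0xC9 cont=1 payload=0x49=73: acc |= 73<<7 -> acc=9439 shift=14
  byte[8]=0x94 cont=1 payload=0x14=20: acc |= 20<<14 -> acc=337119 shift=21
  byte[9]=0x2A cont=0 payload=0x2A=42: acc |= 42<<21 -> acc=88417503 shift=28 [end]
Varint 4: bytes[6:10] = DF C9 94 2A -> value 88417503 (4 byte(s))
  byte[10]=0x98 cont=1 payload=0x18=24: acc |= 24<<0 -> acc=24 shift=7
  byte[11]=0xCB cont=1 payload=0x4B=75: acc |= 75<<7 -> acc=9624 shift=14
  byte[12]=0xC4 cont=1 payload=0x44=68: acc |= 68<<14 -> acc=1123736 shift=21
  byte[13]=0x5C cont=0 payload=0x5C=92: acc |= 92<<21 -> acc=194061720 shift=28 [end]
Varint 5: bytes[10:14] = 98 CB C4 5C -> value 194061720 (4 byte(s))
  byte[14]=0xF4 cont=1 payload=0x74=116: acc |= 116<<0 -> acc=116 shift=7
  byte[15]=0x6B cont=0 payload=0x6B=107: acc |= 107<<7 -> acc=13812 shift=14 [end]
Varint 6: bytes[14:16] = F4 6B -> value 13812 (2 byte(s))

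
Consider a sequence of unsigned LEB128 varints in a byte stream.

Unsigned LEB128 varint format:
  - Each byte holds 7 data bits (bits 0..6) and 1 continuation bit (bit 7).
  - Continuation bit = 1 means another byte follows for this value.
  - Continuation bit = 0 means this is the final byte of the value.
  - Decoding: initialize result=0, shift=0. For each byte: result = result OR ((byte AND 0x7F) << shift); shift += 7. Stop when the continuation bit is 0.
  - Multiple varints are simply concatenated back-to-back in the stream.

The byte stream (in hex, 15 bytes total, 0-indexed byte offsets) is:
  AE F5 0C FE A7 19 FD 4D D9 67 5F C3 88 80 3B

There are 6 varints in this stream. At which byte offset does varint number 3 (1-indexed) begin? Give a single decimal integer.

Answer: 6

Derivation:
  byte[0]=0xAE cont=1 payload=0x2E=46: acc |= 46<<0 -> acc=46 shift=7
  byte[1]=0xF5 cont=1 payload=0x75=117: acc |= 117<<7 -> acc=15022 shift=14
  byte[2]=0x0C cont=0 payload=0x0C=12: acc |= 12<<14 -> acc=211630 shift=21 [end]
Varint 1: bytes[0:3] = AE F5 0C -> value 211630 (3 byte(s))
  byte[3]=0xFE cont=1 payload=0x7E=126: acc |= 126<<0 -> acc=126 shift=7
  byte[4]=0xA7 cont=1 payload=0x27=39: acc |= 39<<7 -> acc=5118 shift=14
  byte[5]=0x19 cont=0 payload=0x19=25: acc |= 25<<14 -> acc=414718 shift=21 [end]
Varint 2: bytes[3:6] = FE A7 19 -> value 414718 (3 byte(s))
  byte[6]=0xFD cont=1 payload=0x7D=125: acc |= 125<<0 -> acc=125 shift=7
  byte[7]=0x4D cont=0 payload=0x4D=77: acc |= 77<<7 -> acc=9981 shift=14 [end]
Varint 3: bytes[6:8] = FD 4D -> value 9981 (2 byte(s))
  byte[8]=0xD9 cont=1 payload=0x59=89: acc |= 89<<0 -> acc=89 shift=7
  byte[9]=0x67 cont=0 payload=0x67=103: acc |= 103<<7 -> acc=13273 shift=14 [end]
Varint 4: bytes[8:10] = D9 67 -> value 13273 (2 byte(s))
  byte[10]=0x5F cont=0 payload=0x5F=95: acc |= 95<<0 -> acc=95 shift=7 [end]
Varint 5: bytes[10:11] = 5F -> value 95 (1 byte(s))
  byte[11]=0xC3 cont=1 payload=0x43=67: acc |= 67<<0 -> acc=67 shift=7
  byte[12]=0x88 cont=1 payload=0x08=8: acc |= 8<<7 -> acc=1091 shift=14
  byte[13]=0x80 cont=1 payload=0x00=0: acc |= 0<<14 -> acc=1091 shift=21
  byte[14]=0x3B cont=0 payload=0x3B=59: acc |= 59<<21 -> acc=123733059 shift=28 [end]
Varint 6: bytes[11:15] = C3 88 80 3B -> value 123733059 (4 byte(s))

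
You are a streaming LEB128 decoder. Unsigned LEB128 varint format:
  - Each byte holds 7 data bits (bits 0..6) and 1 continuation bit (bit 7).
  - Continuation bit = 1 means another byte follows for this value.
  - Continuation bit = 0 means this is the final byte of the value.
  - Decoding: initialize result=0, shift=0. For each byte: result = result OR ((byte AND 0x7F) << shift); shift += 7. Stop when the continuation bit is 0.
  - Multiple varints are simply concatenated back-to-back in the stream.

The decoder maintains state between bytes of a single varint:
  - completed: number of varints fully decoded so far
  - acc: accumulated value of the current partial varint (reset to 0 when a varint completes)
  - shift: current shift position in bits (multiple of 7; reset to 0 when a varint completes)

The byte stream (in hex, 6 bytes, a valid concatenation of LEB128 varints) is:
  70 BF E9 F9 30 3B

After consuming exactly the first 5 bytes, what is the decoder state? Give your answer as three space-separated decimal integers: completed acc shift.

byte[0]=0x70 cont=0 payload=0x70: varint #1 complete (value=112); reset -> completed=1 acc=0 shift=0
byte[1]=0xBF cont=1 payload=0x3F: acc |= 63<<0 -> completed=1 acc=63 shift=7
byte[2]=0xE9 cont=1 payload=0x69: acc |= 105<<7 -> completed=1 acc=13503 shift=14
byte[3]=0xF9 cont=1 payload=0x79: acc |= 121<<14 -> completed=1 acc=1995967 shift=21
byte[4]=0x30 cont=0 payload=0x30: varint #2 complete (value=102659263); reset -> completed=2 acc=0 shift=0

Answer: 2 0 0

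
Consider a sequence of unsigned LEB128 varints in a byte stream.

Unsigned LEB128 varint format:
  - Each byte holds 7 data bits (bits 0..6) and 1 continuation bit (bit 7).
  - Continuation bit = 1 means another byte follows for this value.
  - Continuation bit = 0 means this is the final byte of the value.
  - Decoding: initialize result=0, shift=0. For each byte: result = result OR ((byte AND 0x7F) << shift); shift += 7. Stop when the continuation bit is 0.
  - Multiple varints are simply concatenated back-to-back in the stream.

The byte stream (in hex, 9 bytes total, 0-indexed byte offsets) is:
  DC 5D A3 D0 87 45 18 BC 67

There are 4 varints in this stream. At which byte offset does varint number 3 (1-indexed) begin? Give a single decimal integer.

Answer: 6

Derivation:
  byte[0]=0xDC cont=1 payload=0x5C=92: acc |= 92<<0 -> acc=92 shift=7
  byte[1]=0x5D cont=0 payload=0x5D=93: acc |= 93<<7 -> acc=11996 shift=14 [end]
Varint 1: bytes[0:2] = DC 5D -> value 11996 (2 byte(s))
  byte[2]=0xA3 cont=1 payload=0x23=35: acc |= 35<<0 -> acc=35 shift=7
  byte[3]=0xD0 cont=1 payload=0x50=80: acc |= 80<<7 -> acc=10275 shift=14
  byte[4]=0x87 cont=1 payload=0x07=7: acc |= 7<<14 -> acc=124963 shift=21
  byte[5]=0x45 cont=0 payload=0x45=69: acc |= 69<<21 -> acc=144828451 shift=28 [end]
Varint 2: bytes[2:6] = A3 D0 87 45 -> value 144828451 (4 byte(s))
  byte[6]=0x18 cont=0 payload=0x18=24: acc |= 24<<0 -> acc=24 shift=7 [end]
Varint 3: bytes[6:7] = 18 -> value 24 (1 byte(s))
  byte[7]=0xBC cont=1 payload=0x3C=60: acc |= 60<<0 -> acc=60 shift=7
  byte[8]=0x67 cont=0 payload=0x67=103: acc |= 103<<7 -> acc=13244 shift=14 [end]
Varint 4: bytes[7:9] = BC 67 -> value 13244 (2 byte(s))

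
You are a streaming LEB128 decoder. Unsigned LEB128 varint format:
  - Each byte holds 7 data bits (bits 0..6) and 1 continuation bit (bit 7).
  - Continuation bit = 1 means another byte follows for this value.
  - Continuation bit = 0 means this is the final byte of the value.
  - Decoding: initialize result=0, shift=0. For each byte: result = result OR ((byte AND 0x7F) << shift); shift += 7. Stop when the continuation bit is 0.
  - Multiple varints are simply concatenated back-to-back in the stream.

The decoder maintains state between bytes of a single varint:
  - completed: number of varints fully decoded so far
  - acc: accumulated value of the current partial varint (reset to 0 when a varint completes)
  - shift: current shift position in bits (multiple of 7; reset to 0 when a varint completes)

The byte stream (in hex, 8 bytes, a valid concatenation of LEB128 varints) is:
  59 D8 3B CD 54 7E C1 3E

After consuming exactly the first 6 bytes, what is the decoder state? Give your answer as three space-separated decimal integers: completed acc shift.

Answer: 4 0 0

Derivation:
byte[0]=0x59 cont=0 payload=0x59: varint #1 complete (value=89); reset -> completed=1 acc=0 shift=0
byte[1]=0xD8 cont=1 payload=0x58: acc |= 88<<0 -> completed=1 acc=88 shift=7
byte[2]=0x3B cont=0 payload=0x3B: varint #2 complete (value=7640); reset -> completed=2 acc=0 shift=0
byte[3]=0xCD cont=1 payload=0x4D: acc |= 77<<0 -> completed=2 acc=77 shift=7
byte[4]=0x54 cont=0 payload=0x54: varint #3 complete (value=10829); reset -> completed=3 acc=0 shift=0
byte[5]=0x7E cont=0 payload=0x7E: varint #4 complete (value=126); reset -> completed=4 acc=0 shift=0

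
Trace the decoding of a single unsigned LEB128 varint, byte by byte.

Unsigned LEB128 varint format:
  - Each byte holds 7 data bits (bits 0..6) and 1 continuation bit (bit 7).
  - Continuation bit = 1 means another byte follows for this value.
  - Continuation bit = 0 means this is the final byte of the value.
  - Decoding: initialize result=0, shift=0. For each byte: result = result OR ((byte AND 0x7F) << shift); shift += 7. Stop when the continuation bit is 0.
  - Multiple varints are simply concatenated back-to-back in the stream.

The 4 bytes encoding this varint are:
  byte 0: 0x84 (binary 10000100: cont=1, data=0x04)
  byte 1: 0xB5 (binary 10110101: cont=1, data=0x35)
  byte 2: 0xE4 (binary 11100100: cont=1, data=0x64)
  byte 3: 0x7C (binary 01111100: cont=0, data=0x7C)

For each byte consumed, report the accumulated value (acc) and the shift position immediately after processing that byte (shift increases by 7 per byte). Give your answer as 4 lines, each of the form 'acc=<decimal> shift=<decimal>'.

Answer: acc=4 shift=7
acc=6788 shift=14
acc=1645188 shift=21
acc=261692036 shift=28

Derivation:
byte 0=0x84: payload=0x04=4, contrib = 4<<0 = 4; acc -> 4, shift -> 7
byte 1=0xB5: payload=0x35=53, contrib = 53<<7 = 6784; acc -> 6788, shift -> 14
byte 2=0xE4: payload=0x64=100, contrib = 100<<14 = 1638400; acc -> 1645188, shift -> 21
byte 3=0x7C: payload=0x7C=124, contrib = 124<<21 = 260046848; acc -> 261692036, shift -> 28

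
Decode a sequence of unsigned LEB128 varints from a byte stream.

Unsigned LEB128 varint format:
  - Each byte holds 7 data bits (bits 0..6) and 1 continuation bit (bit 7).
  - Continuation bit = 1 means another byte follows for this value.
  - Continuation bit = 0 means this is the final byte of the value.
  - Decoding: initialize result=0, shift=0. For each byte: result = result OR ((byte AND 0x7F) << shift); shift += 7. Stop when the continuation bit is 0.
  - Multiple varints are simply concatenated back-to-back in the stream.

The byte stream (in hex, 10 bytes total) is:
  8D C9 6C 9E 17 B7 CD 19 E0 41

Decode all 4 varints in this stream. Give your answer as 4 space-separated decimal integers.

  byte[0]=0x8D cont=1 payload=0x0D=13: acc |= 13<<0 -> acc=13 shift=7
  byte[1]=0xC9 cont=1 payload=0x49=73: acc |= 73<<7 -> acc=9357 shift=14
  byte[2]=0x6C cont=0 payload=0x6C=108: acc |= 108<<14 -> acc=1778829 shift=21 [end]
Varint 1: bytes[0:3] = 8D C9 6C -> value 1778829 (3 byte(s))
  byte[3]=0x9E cont=1 payload=0x1E=30: acc |= 30<<0 -> acc=30 shift=7
  byte[4]=0x17 cont=0 payload=0x17=23: acc |= 23<<7 -> acc=2974 shift=14 [end]
Varint 2: bytes[3:5] = 9E 17 -> value 2974 (2 byte(s))
  byte[5]=0xB7 cont=1 payload=0x37=55: acc |= 55<<0 -> acc=55 shift=7
  byte[6]=0xCD cont=1 payload=0x4D=77: acc |= 77<<7 -> acc=9911 shift=14
  byte[7]=0x19 cont=0 payload=0x19=25: acc |= 25<<14 -> acc=419511 shift=21 [end]
Varint 3: bytes[5:8] = B7 CD 19 -> value 419511 (3 byte(s))
  byte[8]=0xE0 cont=1 payload=0x60=96: acc |= 96<<0 -> acc=96 shift=7
  byte[9]=0x41 cont=0 payload=0x41=65: acc |= 65<<7 -> acc=8416 shift=14 [end]
Varint 4: bytes[8:10] = E0 41 -> value 8416 (2 byte(s))

Answer: 1778829 2974 419511 8416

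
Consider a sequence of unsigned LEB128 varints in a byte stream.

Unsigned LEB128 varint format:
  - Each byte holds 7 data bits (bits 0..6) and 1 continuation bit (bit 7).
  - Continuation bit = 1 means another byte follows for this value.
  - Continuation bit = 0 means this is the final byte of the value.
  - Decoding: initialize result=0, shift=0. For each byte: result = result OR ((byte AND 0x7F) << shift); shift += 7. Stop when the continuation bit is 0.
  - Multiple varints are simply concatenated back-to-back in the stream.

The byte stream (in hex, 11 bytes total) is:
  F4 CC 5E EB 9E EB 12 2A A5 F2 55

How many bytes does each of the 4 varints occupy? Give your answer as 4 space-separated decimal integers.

  byte[0]=0xF4 cont=1 payload=0x74=116: acc |= 116<<0 -> acc=116 shift=7
  byte[1]=0xCC cont=1 payload=0x4C=76: acc |= 76<<7 -> acc=9844 shift=14
  byte[2]=0x5E cont=0 payload=0x5E=94: acc |= 94<<14 -> acc=1549940 shift=21 [end]
Varint 1: bytes[0:3] = F4 CC 5E -> value 1549940 (3 byte(s))
  byte[3]=0xEB cont=1 payload=0x6B=107: acc |= 107<<0 -> acc=107 shift=7
  byte[4]=0x9E cont=1 payload=0x1E=30: acc |= 30<<7 -> acc=3947 shift=14
  byte[5]=0xEB cont=1 payload=0x6B=107: acc |= 107<<14 -> acc=1757035 shift=21
  byte[6]=0x12 cont=0 payload=0x12=18: acc |= 18<<21 -> acc=39505771 shift=28 [end]
Varint 2: bytes[3:7] = EB 9E EB 12 -> value 39505771 (4 byte(s))
  byte[7]=0x2A cont=0 payload=0x2A=42: acc |= 42<<0 -> acc=42 shift=7 [end]
Varint 3: bytes[7:8] = 2A -> value 42 (1 byte(s))
  byte[8]=0xA5 cont=1 payload=0x25=37: acc |= 37<<0 -> acc=37 shift=7
  byte[9]=0xF2 cont=1 payload=0x72=114: acc |= 114<<7 -> acc=14629 shift=14
  byte[10]=0x55 cont=0 payload=0x55=85: acc |= 85<<14 -> acc=1407269 shift=21 [end]
Varint 4: bytes[8:11] = A5 F2 55 -> value 1407269 (3 byte(s))

Answer: 3 4 1 3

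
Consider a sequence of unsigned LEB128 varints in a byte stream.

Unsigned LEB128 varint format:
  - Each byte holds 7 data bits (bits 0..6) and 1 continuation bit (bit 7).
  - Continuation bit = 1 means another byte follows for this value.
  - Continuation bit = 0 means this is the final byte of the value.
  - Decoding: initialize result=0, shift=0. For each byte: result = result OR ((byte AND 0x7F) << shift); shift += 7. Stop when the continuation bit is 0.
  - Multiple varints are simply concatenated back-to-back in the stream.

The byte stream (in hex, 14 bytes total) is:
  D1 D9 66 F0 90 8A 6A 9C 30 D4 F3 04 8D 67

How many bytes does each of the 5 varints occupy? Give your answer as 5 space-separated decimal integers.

Answer: 3 4 2 3 2

Derivation:
  byte[0]=0xD1 cont=1 payload=0x51=81: acc |= 81<<0 -> acc=81 shift=7
  byte[1]=0xD9 cont=1 payload=0x59=89: acc |= 89<<7 -> acc=11473 shift=14
  byte[2]=0x66 cont=0 payload=0x66=102: acc |= 102<<14 -> acc=1682641 shift=21 [end]
Varint 1: bytes[0:3] = D1 D9 66 -> value 1682641 (3 byte(s))
  byte[3]=0xF0 cont=1 payload=0x70=112: acc |= 112<<0 -> acc=112 shift=7
  byte[4]=0x90 cont=1 payload=0x10=16: acc |= 16<<7 -> acc=2160 shift=14
  byte[5]=0x8A cont=1 payload=0x0A=10: acc |= 10<<14 -> acc=166000 shift=21
  byte[6]=0x6A cont=0 payload=0x6A=106: acc |= 106<<21 -> acc=222464112 shift=28 [end]
Varint 2: bytes[3:7] = F0 90 8A 6A -> value 222464112 (4 byte(s))
  byte[7]=0x9C cont=1 payload=0x1C=28: acc |= 28<<0 -> acc=28 shift=7
  byte[8]=0x30 cont=0 payload=0x30=48: acc |= 48<<7 -> acc=6172 shift=14 [end]
Varint 3: bytes[7:9] = 9C 30 -> value 6172 (2 byte(s))
  byte[9]=0xD4 cont=1 payload=0x54=84: acc |= 84<<0 -> acc=84 shift=7
  byte[10]=0xF3 cont=1 payload=0x73=115: acc |= 115<<7 -> acc=14804 shift=14
  byte[11]=0x04 cont=0 payload=0x04=4: acc |= 4<<14 -> acc=80340 shift=21 [end]
Varint 4: bytes[9:12] = D4 F3 04 -> value 80340 (3 byte(s))
  byte[12]=0x8D cont=1 payload=0x0D=13: acc |= 13<<0 -> acc=13 shift=7
  byte[13]=0x67 cont=0 payload=0x67=103: acc |= 103<<7 -> acc=13197 shift=14 [end]
Varint 5: bytes[12:14] = 8D 67 -> value 13197 (2 byte(s))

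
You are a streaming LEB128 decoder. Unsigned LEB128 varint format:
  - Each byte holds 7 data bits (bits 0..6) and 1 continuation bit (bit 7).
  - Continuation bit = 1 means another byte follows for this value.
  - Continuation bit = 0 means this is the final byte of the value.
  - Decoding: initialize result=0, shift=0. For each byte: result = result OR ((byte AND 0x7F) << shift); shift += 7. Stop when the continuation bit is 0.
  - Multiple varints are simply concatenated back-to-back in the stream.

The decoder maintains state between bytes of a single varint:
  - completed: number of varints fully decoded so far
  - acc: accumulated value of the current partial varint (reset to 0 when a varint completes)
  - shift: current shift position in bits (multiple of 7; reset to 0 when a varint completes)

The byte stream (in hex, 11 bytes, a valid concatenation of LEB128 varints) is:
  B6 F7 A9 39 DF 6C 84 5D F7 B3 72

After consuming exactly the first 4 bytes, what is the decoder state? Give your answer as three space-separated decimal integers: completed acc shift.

byte[0]=0xB6 cont=1 payload=0x36: acc |= 54<<0 -> completed=0 acc=54 shift=7
byte[1]=0xF7 cont=1 payload=0x77: acc |= 119<<7 -> completed=0 acc=15286 shift=14
byte[2]=0xA9 cont=1 payload=0x29: acc |= 41<<14 -> completed=0 acc=687030 shift=21
byte[3]=0x39 cont=0 payload=0x39: varint #1 complete (value=120224694); reset -> completed=1 acc=0 shift=0

Answer: 1 0 0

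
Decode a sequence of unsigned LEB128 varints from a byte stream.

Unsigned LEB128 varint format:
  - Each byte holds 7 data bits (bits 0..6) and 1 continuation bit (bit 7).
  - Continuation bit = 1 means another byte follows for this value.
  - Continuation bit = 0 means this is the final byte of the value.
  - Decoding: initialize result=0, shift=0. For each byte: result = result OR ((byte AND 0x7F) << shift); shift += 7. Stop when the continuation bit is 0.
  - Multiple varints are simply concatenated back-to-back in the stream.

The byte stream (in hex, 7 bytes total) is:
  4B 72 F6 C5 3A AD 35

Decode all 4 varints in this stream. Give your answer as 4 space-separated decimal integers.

Answer: 75 114 959222 6829

Derivation:
  byte[0]=0x4B cont=0 payload=0x4B=75: acc |= 75<<0 -> acc=75 shift=7 [end]
Varint 1: bytes[0:1] = 4B -> value 75 (1 byte(s))
  byte[1]=0x72 cont=0 payload=0x72=114: acc |= 114<<0 -> acc=114 shift=7 [end]
Varint 2: bytes[1:2] = 72 -> value 114 (1 byte(s))
  byte[2]=0xF6 cont=1 payload=0x76=118: acc |= 118<<0 -> acc=118 shift=7
  byte[3]=0xC5 cont=1 payload=0x45=69: acc |= 69<<7 -> acc=8950 shift=14
  byte[4]=0x3A cont=0 payload=0x3A=58: acc |= 58<<14 -> acc=959222 shift=21 [end]
Varint 3: bytes[2:5] = F6 C5 3A -> value 959222 (3 byte(s))
  byte[5]=0xAD cont=1 payload=0x2D=45: acc |= 45<<0 -> acc=45 shift=7
  byte[6]=0x35 cont=0 payload=0x35=53: acc |= 53<<7 -> acc=6829 shift=14 [end]
Varint 4: bytes[5:7] = AD 35 -> value 6829 (2 byte(s))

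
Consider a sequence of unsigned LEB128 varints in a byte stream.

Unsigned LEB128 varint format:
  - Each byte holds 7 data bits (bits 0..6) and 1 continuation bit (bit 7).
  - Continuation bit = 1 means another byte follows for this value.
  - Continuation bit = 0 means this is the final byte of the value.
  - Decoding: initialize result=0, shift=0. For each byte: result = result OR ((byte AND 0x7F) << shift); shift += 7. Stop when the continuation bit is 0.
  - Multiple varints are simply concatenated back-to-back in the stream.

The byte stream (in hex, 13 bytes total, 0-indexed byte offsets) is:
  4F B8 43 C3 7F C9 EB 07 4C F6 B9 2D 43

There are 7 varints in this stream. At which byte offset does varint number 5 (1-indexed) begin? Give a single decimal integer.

  byte[0]=0x4F cont=0 payload=0x4F=79: acc |= 79<<0 -> acc=79 shift=7 [end]
Varint 1: bytes[0:1] = 4F -> value 79 (1 byte(s))
  byte[1]=0xB8 cont=1 payload=0x38=56: acc |= 56<<0 -> acc=56 shift=7
  byte[2]=0x43 cont=0 payload=0x43=67: acc |= 67<<7 -> acc=8632 shift=14 [end]
Varint 2: bytes[1:3] = B8 43 -> value 8632 (2 byte(s))
  byte[3]=0xC3 cont=1 payload=0x43=67: acc |= 67<<0 -> acc=67 shift=7
  byte[4]=0x7F cont=0 payload=0x7F=127: acc |= 127<<7 -> acc=16323 shift=14 [end]
Varint 3: bytes[3:5] = C3 7F -> value 16323 (2 byte(s))
  byte[5]=0xC9 cont=1 payload=0x49=73: acc |= 73<<0 -> acc=73 shift=7
  byte[6]=0xEB cont=1 payload=0x6B=107: acc |= 107<<7 -> acc=13769 shift=14
  byte[7]=0x07 cont=0 payload=0x07=7: acc |= 7<<14 -> acc=128457 shift=21 [end]
Varint 4: bytes[5:8] = C9 EB 07 -> value 128457 (3 byte(s))
  byte[8]=0x4C cont=0 payload=0x4C=76: acc |= 76<<0 -> acc=76 shift=7 [end]
Varint 5: bytes[8:9] = 4C -> value 76 (1 byte(s))
  byte[9]=0xF6 cont=1 payload=0x76=118: acc |= 118<<0 -> acc=118 shift=7
  byte[10]=0xB9 cont=1 payload=0x39=57: acc |= 57<<7 -> acc=7414 shift=14
  byte[11]=0x2D cont=0 payload=0x2D=45: acc |= 45<<14 -> acc=744694 shift=21 [end]
Varint 6: bytes[9:12] = F6 B9 2D -> value 744694 (3 byte(s))
  byte[12]=0x43 cont=0 payload=0x43=67: acc |= 67<<0 -> acc=67 shift=7 [end]
Varint 7: bytes[12:13] = 43 -> value 67 (1 byte(s))

Answer: 8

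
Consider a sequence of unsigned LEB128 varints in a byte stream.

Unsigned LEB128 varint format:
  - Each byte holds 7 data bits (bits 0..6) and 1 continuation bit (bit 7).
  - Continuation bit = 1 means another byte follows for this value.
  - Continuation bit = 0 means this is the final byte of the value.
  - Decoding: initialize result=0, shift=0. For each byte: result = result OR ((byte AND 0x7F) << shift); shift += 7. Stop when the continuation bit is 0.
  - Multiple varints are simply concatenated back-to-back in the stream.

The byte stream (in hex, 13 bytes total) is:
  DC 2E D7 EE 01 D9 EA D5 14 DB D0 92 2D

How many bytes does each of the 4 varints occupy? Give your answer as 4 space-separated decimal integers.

Answer: 2 3 4 4

Derivation:
  byte[0]=0xDC cont=1 payload=0x5C=92: acc |= 92<<0 -> acc=92 shift=7
  byte[1]=0x2E cont=0 payload=0x2E=46: acc |= 46<<7 -> acc=5980 shift=14 [end]
Varint 1: bytes[0:2] = DC 2E -> value 5980 (2 byte(s))
  byte[2]=0xD7 cont=1 payload=0x57=87: acc |= 87<<0 -> acc=87 shift=7
  byte[3]=0xEE cont=1 payload=0x6E=110: acc |= 110<<7 -> acc=14167 shift=14
  byte[4]=0x01 cont=0 payload=0x01=1: acc |= 1<<14 -> acc=30551 shift=21 [end]
Varint 2: bytes[2:5] = D7 EE 01 -> value 30551 (3 byte(s))
  byte[5]=0xD9 cont=1 payload=0x59=89: acc |= 89<<0 -> acc=89 shift=7
  byte[6]=0xEA cont=1 payload=0x6A=106: acc |= 106<<7 -> acc=13657 shift=14
  byte[7]=0xD5 cont=1 payload=0x55=85: acc |= 85<<14 -> acc=1406297 shift=21
  byte[8]=0x14 cont=0 payload=0x14=20: acc |= 20<<21 -> acc=43349337 shift=28 [end]
Varint 3: bytes[5:9] = D9 EA D5 14 -> value 43349337 (4 byte(s))
  byte[9]=0xDB cont=1 payload=0x5B=91: acc |= 91<<0 -> acc=91 shift=7
  byte[10]=0xD0 cont=1 payload=0x50=80: acc |= 80<<7 -> acc=10331 shift=14
  byte[11]=0x92 cont=1 payload=0x12=18: acc |= 18<<14 -> acc=305243 shift=21
  byte[12]=0x2D cont=0 payload=0x2D=45: acc |= 45<<21 -> acc=94677083 shift=28 [end]
Varint 4: bytes[9:13] = DB D0 92 2D -> value 94677083 (4 byte(s))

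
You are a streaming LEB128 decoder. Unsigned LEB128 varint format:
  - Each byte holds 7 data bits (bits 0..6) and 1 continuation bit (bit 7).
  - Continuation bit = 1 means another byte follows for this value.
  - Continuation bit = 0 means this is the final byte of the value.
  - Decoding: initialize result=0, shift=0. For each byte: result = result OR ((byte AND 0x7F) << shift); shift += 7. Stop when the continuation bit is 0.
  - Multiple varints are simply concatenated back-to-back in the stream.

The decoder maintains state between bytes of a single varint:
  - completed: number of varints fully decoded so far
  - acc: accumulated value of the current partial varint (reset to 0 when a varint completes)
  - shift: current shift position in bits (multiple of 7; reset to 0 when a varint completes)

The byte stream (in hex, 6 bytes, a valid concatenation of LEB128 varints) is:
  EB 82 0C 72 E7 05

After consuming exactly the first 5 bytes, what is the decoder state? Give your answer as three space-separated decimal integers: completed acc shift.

byte[0]=0xEB cont=1 payload=0x6B: acc |= 107<<0 -> completed=0 acc=107 shift=7
byte[1]=0x82 cont=1 payload=0x02: acc |= 2<<7 -> completed=0 acc=363 shift=14
byte[2]=0x0C cont=0 payload=0x0C: varint #1 complete (value=196971); reset -> completed=1 acc=0 shift=0
byte[3]=0x72 cont=0 payload=0x72: varint #2 complete (value=114); reset -> completed=2 acc=0 shift=0
byte[4]=0xE7 cont=1 payload=0x67: acc |= 103<<0 -> completed=2 acc=103 shift=7

Answer: 2 103 7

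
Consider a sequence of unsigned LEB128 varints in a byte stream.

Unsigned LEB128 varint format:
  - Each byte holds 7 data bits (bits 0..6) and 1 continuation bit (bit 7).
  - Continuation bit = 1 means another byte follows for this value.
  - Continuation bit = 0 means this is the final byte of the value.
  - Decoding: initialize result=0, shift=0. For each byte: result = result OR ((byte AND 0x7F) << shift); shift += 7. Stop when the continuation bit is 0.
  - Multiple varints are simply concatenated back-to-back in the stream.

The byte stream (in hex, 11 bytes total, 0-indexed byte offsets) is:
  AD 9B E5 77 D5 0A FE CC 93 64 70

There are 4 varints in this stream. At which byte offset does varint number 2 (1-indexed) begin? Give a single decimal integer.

Answer: 4

Derivation:
  byte[0]=0xAD cont=1 payload=0x2D=45: acc |= 45<<0 -> acc=45 shift=7
  byte[1]=0x9B cont=1 payload=0x1B=27: acc |= 27<<7 -> acc=3501 shift=14
  byte[2]=0xE5 cont=1 payload=0x65=101: acc |= 101<<14 -> acc=1658285 shift=21
  byte[3]=0x77 cont=0 payload=0x77=119: acc |= 119<<21 -> acc=251219373 shift=28 [end]
Varint 1: bytes[0:4] = AD 9B E5 77 -> value 251219373 (4 byte(s))
  byte[4]=0xD5 cont=1 payload=0x55=85: acc |= 85<<0 -> acc=85 shift=7
  byte[5]=0x0A cont=0 payload=0x0A=10: acc |= 10<<7 -> acc=1365 shift=14 [end]
Varint 2: bytes[4:6] = D5 0A -> value 1365 (2 byte(s))
  byte[6]=0xFE cont=1 payload=0x7E=126: acc |= 126<<0 -> acc=126 shift=7
  byte[7]=0xCC cont=1 payload=0x4C=76: acc |= 76<<7 -> acc=9854 shift=14
  byte[8]=0x93 cont=1 payload=0x13=19: acc |= 19<<14 -> acc=321150 shift=21
  byte[9]=0x64 cont=0 payload=0x64=100: acc |= 100<<21 -> acc=210036350 shift=28 [end]
Varint 3: bytes[6:10] = FE CC 93 64 -> value 210036350 (4 byte(s))
  byte[10]=0x70 cont=0 payload=0x70=112: acc |= 112<<0 -> acc=112 shift=7 [end]
Varint 4: bytes[10:11] = 70 -> value 112 (1 byte(s))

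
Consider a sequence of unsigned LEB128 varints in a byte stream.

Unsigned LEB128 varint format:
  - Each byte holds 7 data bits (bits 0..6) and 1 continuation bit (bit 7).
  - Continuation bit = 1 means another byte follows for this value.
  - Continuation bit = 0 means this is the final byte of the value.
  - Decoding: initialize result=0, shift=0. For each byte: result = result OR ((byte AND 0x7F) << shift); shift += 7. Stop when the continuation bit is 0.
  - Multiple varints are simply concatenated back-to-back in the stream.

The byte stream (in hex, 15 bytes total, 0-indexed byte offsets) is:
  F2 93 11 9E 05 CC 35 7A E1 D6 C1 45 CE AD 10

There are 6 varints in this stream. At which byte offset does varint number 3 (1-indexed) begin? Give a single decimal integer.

Answer: 5

Derivation:
  byte[0]=0xF2 cont=1 payload=0x72=114: acc |= 114<<0 -> acc=114 shift=7
  byte[1]=0x93 cont=1 payload=0x13=19: acc |= 19<<7 -> acc=2546 shift=14
  byte[2]=0x11 cont=0 payload=0x11=17: acc |= 17<<14 -> acc=281074 shift=21 [end]
Varint 1: bytes[0:3] = F2 93 11 -> value 281074 (3 byte(s))
  byte[3]=0x9E cont=1 payload=0x1E=30: acc |= 30<<0 -> acc=30 shift=7
  byte[4]=0x05 cont=0 payload=0x05=5: acc |= 5<<7 -> acc=670 shift=14 [end]
Varint 2: bytes[3:5] = 9E 05 -> value 670 (2 byte(s))
  byte[5]=0xCC cont=1 payload=0x4C=76: acc |= 76<<0 -> acc=76 shift=7
  byte[6]=0x35 cont=0 payload=0x35=53: acc |= 53<<7 -> acc=6860 shift=14 [end]
Varint 3: bytes[5:7] = CC 35 -> value 6860 (2 byte(s))
  byte[7]=0x7A cont=0 payload=0x7A=122: acc |= 122<<0 -> acc=122 shift=7 [end]
Varint 4: bytes[7:8] = 7A -> value 122 (1 byte(s))
  byte[8]=0xE1 cont=1 payload=0x61=97: acc |= 97<<0 -> acc=97 shift=7
  byte[9]=0xD6 cont=1 payload=0x56=86: acc |= 86<<7 -> acc=11105 shift=14
  byte[10]=0xC1 cont=1 payload=0x41=65: acc |= 65<<14 -> acc=1076065 shift=21
  byte[11]=0x45 cont=0 payload=0x45=69: acc |= 69<<21 -> acc=145779553 shift=28 [end]
Varint 5: bytes[8:12] = E1 D6 C1 45 -> value 145779553 (4 byte(s))
  byte[12]=0xCE cont=1 payload=0x4E=78: acc |= 78<<0 -> acc=78 shift=7
  byte[13]=0xAD cont=1 payload=0x2D=45: acc |= 45<<7 -> acc=5838 shift=14
  byte[14]=0x10 cont=0 payload=0x10=16: acc |= 16<<14 -> acc=267982 shift=21 [end]
Varint 6: bytes[12:15] = CE AD 10 -> value 267982 (3 byte(s))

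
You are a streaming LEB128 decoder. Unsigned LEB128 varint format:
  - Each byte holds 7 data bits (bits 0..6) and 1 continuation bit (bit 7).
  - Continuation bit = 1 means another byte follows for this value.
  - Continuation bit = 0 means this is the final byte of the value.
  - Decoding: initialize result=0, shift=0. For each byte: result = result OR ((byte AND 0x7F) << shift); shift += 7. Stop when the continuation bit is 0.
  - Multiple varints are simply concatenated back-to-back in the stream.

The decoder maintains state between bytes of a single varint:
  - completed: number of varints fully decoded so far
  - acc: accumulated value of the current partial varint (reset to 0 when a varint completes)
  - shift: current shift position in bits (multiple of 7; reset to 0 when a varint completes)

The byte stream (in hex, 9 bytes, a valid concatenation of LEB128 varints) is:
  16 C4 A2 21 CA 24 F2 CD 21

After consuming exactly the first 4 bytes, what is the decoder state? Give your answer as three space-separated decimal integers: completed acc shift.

byte[0]=0x16 cont=0 payload=0x16: varint #1 complete (value=22); reset -> completed=1 acc=0 shift=0
byte[1]=0xC4 cont=1 payload=0x44: acc |= 68<<0 -> completed=1 acc=68 shift=7
byte[2]=0xA2 cont=1 payload=0x22: acc |= 34<<7 -> completed=1 acc=4420 shift=14
byte[3]=0x21 cont=0 payload=0x21: varint #2 complete (value=545092); reset -> completed=2 acc=0 shift=0

Answer: 2 0 0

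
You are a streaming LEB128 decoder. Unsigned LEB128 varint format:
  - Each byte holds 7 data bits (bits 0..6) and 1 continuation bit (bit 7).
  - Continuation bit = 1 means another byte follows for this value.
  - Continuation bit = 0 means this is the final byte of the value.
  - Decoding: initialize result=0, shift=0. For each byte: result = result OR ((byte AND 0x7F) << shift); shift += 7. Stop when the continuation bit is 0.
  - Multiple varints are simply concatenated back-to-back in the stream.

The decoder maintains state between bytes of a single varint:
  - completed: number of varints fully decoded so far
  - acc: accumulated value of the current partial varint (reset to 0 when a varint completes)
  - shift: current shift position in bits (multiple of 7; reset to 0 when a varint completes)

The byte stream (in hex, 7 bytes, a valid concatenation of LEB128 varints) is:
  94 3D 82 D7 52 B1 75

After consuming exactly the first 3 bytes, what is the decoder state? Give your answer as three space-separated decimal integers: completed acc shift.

Answer: 1 2 7

Derivation:
byte[0]=0x94 cont=1 payload=0x14: acc |= 20<<0 -> completed=0 acc=20 shift=7
byte[1]=0x3D cont=0 payload=0x3D: varint #1 complete (value=7828); reset -> completed=1 acc=0 shift=0
byte[2]=0x82 cont=1 payload=0x02: acc |= 2<<0 -> completed=1 acc=2 shift=7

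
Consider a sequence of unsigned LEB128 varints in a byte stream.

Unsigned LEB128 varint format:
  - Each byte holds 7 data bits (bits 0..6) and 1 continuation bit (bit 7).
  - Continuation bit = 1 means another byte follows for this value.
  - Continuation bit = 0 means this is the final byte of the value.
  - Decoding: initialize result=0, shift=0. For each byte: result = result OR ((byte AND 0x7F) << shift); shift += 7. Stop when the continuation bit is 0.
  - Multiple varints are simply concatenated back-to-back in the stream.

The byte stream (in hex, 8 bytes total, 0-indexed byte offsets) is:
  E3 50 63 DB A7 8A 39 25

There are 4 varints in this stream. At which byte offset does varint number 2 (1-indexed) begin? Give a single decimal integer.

  byte[0]=0xE3 cont=1 payload=0x63=99: acc |= 99<<0 -> acc=99 shift=7
  byte[1]=0x50 cont=0 payload=0x50=80: acc |= 80<<7 -> acc=10339 shift=14 [end]
Varint 1: bytes[0:2] = E3 50 -> value 10339 (2 byte(s))
  byte[2]=0x63 cont=0 payload=0x63=99: acc |= 99<<0 -> acc=99 shift=7 [end]
Varint 2: bytes[2:3] = 63 -> value 99 (1 byte(s))
  byte[3]=0xDB cont=1 payload=0x5B=91: acc |= 91<<0 -> acc=91 shift=7
  byte[4]=0xA7 cont=1 payload=0x27=39: acc |= 39<<7 -> acc=5083 shift=14
  byte[5]=0x8A cont=1 payload=0x0A=10: acc |= 10<<14 -> acc=168923 shift=21
  byte[6]=0x39 cont=0 payload=0x39=57: acc |= 57<<21 -> acc=119706587 shift=28 [end]
Varint 3: bytes[3:7] = DB A7 8A 39 -> value 119706587 (4 byte(s))
  byte[7]=0x25 cont=0 payload=0x25=37: acc |= 37<<0 -> acc=37 shift=7 [end]
Varint 4: bytes[7:8] = 25 -> value 37 (1 byte(s))

Answer: 2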